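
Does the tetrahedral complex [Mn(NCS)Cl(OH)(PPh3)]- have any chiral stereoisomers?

yes

Only one geometric arrangement is possible; it has no improper symmetry element, so it exists as a pair of enantiomers (2 stereoisomers).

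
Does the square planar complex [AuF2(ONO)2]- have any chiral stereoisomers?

no

In a square planar complex each vertex has one trans partner and two cis neighbours.
The distinct arrangements are (2 in all): F cis; F trans.
Each arrangement has an internal mirror plane or centre of symmetry, so none is chiral.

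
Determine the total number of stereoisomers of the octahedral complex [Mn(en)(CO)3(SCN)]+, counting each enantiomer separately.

An octahedron has six vertices in three trans pairs; every non-trans pair is cis.
Each en is bidentate and must span two cis positions.
Working through the distinct placements yields 2 geometric isomers: CO mer; CO fac.
Each arrangement has an internal mirror plane or centre of symmetry, so none is chiral.

2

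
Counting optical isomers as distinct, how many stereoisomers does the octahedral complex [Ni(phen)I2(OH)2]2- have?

The six octahedral sites form three mutually perpendicular trans pairs.
Each phen is bidentate and must span two cis positions.
The distinct arrangements are (3 in all): I trans, OH cis; I cis, OH cis (chiral); I cis, OH trans.
One of these lacks any improper symmetry element and so occurs as an enantiomeric pair, giving 3 + 1 = 4 stereoisomers in total.

4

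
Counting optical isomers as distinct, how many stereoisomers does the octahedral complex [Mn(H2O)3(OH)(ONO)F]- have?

In an octahedral complex each vertex has one trans partner and four cis neighbours.
The distinct arrangements are (4 in all): H2O mer (3 arrangements); H2O fac (chiral).
One of these lacks any improper symmetry element and so occurs as an enantiomeric pair, giving 4 + 1 = 5 stereoisomers in total.

5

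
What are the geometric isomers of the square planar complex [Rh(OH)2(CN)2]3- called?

In a square planar complex each vertex has one trans partner and two cis neighbours.
The distinct arrangements are (2 in all): OH cis; OH trans.

cis and trans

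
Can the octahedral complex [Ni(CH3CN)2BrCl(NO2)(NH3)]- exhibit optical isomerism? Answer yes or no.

In an octahedral complex each vertex has one trans partner and four cis neighbours.
Systematic enumeration (placing each ligand type in turn and discarding arrangements equivalent by rotation or reflection) gives 9 geometric isomers.
Of these, 6 lack any improper symmetry element and so occur as enantiomeric pairs, giving 9 + 6 = 15 stereoisomers in total.

yes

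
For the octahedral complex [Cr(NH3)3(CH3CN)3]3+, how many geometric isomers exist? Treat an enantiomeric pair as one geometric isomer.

The six octahedral sites form three mutually perpendicular trans pairs.
The distinct arrangements are (2 in all): NH3 mer; NH3 fac.

2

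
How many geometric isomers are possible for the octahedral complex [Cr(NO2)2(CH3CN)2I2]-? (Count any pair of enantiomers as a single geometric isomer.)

5

The six octahedral sites form three mutually perpendicular trans pairs.
Working through the distinct placements yields 5 geometric isomers: NO2 trans, CH3CN trans, I trans; NO2 cis, CH3CN trans, I cis; NO2 trans, CH3CN cis, I cis; NO2 cis, CH3CN cis, I cis (chiral); NO2 cis, CH3CN cis, I trans.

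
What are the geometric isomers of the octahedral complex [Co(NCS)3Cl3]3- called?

fac and mer

Systematic placement gives 2 geometric isomers: NCS mer; NCS fac.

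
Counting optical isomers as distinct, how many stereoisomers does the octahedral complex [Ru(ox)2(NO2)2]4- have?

3

In an octahedral complex each vertex has one trans partner and four cis neighbours.
Each ox is bidentate and must span two cis positions.
The distinct arrangements are (2 in all): NO2 trans; NO2 cis (chiral).
One of these lacks any improper symmetry element and so occurs as an enantiomeric pair, giving 2 + 1 = 3 stereoisomers in total.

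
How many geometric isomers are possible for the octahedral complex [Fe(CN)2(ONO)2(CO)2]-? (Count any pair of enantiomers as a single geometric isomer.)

5

Working through the distinct placements yields 5 geometric isomers: CN trans, ONO trans, CO trans; CN trans, ONO cis, CO cis; CN cis, ONO trans, CO cis; CN cis, ONO cis, CO cis (chiral); CN cis, ONO cis, CO trans.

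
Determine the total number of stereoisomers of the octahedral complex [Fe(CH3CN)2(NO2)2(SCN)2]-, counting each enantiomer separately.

The six octahedral sites form three mutually perpendicular trans pairs.
Systematic placement gives 5 geometric isomers: CH3CN trans, NO2 trans, SCN trans; CH3CN trans, NO2 cis, SCN cis; CH3CN cis, NO2 cis, SCN trans; CH3CN cis, NO2 cis, SCN cis (chiral); CH3CN cis, NO2 trans, SCN cis.
One of these lacks any improper symmetry element and so occurs as an enantiomeric pair, giving 5 + 1 = 6 stereoisomers in total.

6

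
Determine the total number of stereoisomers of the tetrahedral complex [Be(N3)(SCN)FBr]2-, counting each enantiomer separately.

2

In a tetrahedral complex all four positions are equivalent and every pair of ligands is adjacent — there is no cis/trans distinction.
Only one geometric arrangement is possible; it has no improper symmetry element, so it exists as a pair of enantiomers (2 stereoisomers).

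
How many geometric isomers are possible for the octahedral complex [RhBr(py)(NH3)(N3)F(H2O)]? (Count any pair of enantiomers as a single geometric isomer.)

Placing the ligands in turn and identifying arrangements related by rotation or reflection leaves 15 distinct geometric isomers.

15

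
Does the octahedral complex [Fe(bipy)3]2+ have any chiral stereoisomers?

The six octahedral sites form three mutually perpendicular trans pairs.
Each bipy is bidentate and must span two cis positions.
Only one geometric arrangement is possible; it has no improper symmetry element, so it exists as a pair of enantiomers (2 stereoisomers).

yes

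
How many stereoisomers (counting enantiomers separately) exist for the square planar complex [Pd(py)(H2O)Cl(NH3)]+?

3

Systematic placement gives 3 geometric isomers: (Cl/NH3 trans, H2O/py trans); (Cl/py trans, H2O/NH3 trans); (Cl/H2O trans, NH3/py trans).
Each arrangement has an internal mirror plane or centre of symmetry, so none is chiral.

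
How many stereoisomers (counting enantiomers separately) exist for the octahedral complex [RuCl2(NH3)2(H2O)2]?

6

An octahedron has six vertices in three trans pairs; every non-trans pair is cis.
Systematic placement gives 5 geometric isomers: Cl trans, NH3 trans, H2O trans; Cl trans, NH3 cis, H2O cis; Cl cis, NH3 trans, H2O cis; Cl cis, NH3 cis, H2O cis (chiral); Cl cis, NH3 cis, H2O trans.
One of these lacks any improper symmetry element and so occurs as an enantiomeric pair, giving 5 + 1 = 6 stereoisomers in total.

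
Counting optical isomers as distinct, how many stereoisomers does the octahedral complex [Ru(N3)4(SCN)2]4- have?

In an octahedral complex each vertex has one trans partner and four cis neighbours.
The distinct arrangements are (2 in all): SCN trans; SCN cis.
Each arrangement has an internal mirror plane or centre of symmetry, so none is chiral.

2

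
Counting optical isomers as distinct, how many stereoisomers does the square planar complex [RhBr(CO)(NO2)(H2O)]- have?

In a square planar complex each vertex has one trans partner and two cis neighbours.
There are 3 geometric isomers: (Br/H2O trans, CO/NO2 trans); (Br/NO2 trans, CO/H2O trans); (Br/CO trans, H2O/NO2 trans).
Each arrangement has an internal mirror plane or centre of symmetry, so none is chiral.

3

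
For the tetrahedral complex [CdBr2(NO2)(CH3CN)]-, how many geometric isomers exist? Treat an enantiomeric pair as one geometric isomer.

1

In a tetrahedral complex all four positions are equivalent and every pair of ligands is adjacent — there is no cis/trans distinction.
Only one geometric arrangement is possible.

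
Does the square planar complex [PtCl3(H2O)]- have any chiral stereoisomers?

In a square planar complex each vertex has one trans partner and two cis neighbours.
Only one geometric arrangement is possible.

no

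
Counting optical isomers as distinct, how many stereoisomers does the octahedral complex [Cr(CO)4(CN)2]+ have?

2

In an octahedral complex each vertex has one trans partner and four cis neighbours.
The distinct arrangements are (2 in all): CN trans; CN cis.
Each arrangement has an internal mirror plane or centre of symmetry, so none is chiral.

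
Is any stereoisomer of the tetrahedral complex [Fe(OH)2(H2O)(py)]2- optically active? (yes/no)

Only one geometric arrangement is possible.

no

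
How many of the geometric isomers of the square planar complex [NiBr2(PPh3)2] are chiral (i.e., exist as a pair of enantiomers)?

The distinct arrangements are (2 in all): Br cis; Br trans.
Each arrangement has an internal mirror plane or centre of symmetry, so none is chiral.

0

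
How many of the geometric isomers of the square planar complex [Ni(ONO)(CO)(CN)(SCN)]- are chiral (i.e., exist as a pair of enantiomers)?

0

A square has two trans pairs of vertices; adjacent vertices are cis.
Working through the distinct placements yields 3 geometric isomers: (CN/ONO trans, CO/SCN trans); (CN/SCN trans, CO/ONO trans); (CN/CO trans, ONO/SCN trans).
Each arrangement has an internal mirror plane or centre of symmetry, so none is chiral.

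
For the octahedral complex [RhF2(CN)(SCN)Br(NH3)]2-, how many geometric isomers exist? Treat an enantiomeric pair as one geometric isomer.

9

The six octahedral sites form three mutually perpendicular trans pairs.
Placing the ligands in turn and identifying arrangements related by rotation or reflection leaves 9 distinct geometric isomers.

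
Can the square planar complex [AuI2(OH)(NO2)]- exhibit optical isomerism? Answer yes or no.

no

A square has two trans pairs of vertices; adjacent vertices are cis.
The distinct arrangements are (2 in all): I cis; I trans.
Each arrangement has an internal mirror plane or centre of symmetry, so none is chiral.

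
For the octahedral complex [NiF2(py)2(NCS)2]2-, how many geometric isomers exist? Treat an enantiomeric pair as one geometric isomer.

5

An octahedron has six vertices in three trans pairs; every non-trans pair is cis.
There are 5 geometric isomers: F trans, py trans, NCS trans; F trans, py cis, NCS cis; F cis, py trans, NCS cis; F cis, py cis, NCS cis (chiral); F cis, py cis, NCS trans.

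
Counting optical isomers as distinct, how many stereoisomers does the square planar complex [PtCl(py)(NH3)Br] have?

3

Working through the distinct placements yields 3 geometric isomers: (Br/NH3 trans, Cl/py trans); (Br/py trans, Cl/NH3 trans); (Br/Cl trans, NH3/py trans).
Each arrangement has an internal mirror plane or centre of symmetry, so none is chiral.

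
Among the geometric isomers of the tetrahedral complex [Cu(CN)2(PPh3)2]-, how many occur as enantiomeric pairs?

Only one geometric arrangement is possible.

0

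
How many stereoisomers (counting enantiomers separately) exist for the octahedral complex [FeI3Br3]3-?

In an octahedral complex each vertex has one trans partner and four cis neighbours.
Systematic placement gives 2 geometric isomers: I mer; I fac.
Each arrangement has an internal mirror plane or centre of symmetry, so none is chiral.

2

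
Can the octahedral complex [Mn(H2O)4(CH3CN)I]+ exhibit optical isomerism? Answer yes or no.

no

In an octahedral complex each vertex has one trans partner and four cis neighbours.
Systematic placement gives 2 geometric isomers: CH3CN and I mutually cis; CH3CN and I mutually trans.
Each arrangement has an internal mirror plane or centre of symmetry, so none is chiral.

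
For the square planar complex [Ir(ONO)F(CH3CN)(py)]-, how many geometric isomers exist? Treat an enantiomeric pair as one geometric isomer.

3

A square has two trans pairs of vertices; adjacent vertices are cis.
Systematic placement gives 3 geometric isomers: (CH3CN/ONO trans, F/py trans); (CH3CN/py trans, F/ONO trans); (CH3CN/F trans, ONO/py trans).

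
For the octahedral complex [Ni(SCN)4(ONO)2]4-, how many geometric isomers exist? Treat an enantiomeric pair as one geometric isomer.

2

The distinct arrangements are (2 in all): ONO trans; ONO cis.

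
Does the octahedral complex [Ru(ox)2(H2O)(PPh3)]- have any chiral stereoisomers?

An octahedron has six vertices in three trans pairs; every non-trans pair is cis.
Each ox is bidentate and must span two cis positions.
Working through the distinct placements yields 2 geometric isomers: H2O and PPh3 mutually trans; H2O and PPh3 mutually cis (chiral).
One of these lacks any improper symmetry element and so occurs as an enantiomeric pair, giving 2 + 1 = 3 stereoisomers in total.

yes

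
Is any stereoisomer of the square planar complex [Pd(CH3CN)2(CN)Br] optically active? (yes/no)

no

Working through the distinct placements yields 2 geometric isomers: CH3CN cis; CH3CN trans.
Each arrangement has an internal mirror plane or centre of symmetry, so none is chiral.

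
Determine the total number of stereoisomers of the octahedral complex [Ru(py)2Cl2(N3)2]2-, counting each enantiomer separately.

6

In an octahedral complex each vertex has one trans partner and four cis neighbours.
There are 5 geometric isomers: py trans, Cl trans, N3 trans; py cis, Cl trans, N3 cis; py trans, Cl cis, N3 cis; py cis, Cl cis, N3 cis (chiral); py cis, Cl cis, N3 trans.
One of these lacks any improper symmetry element and so occurs as an enantiomeric pair, giving 5 + 1 = 6 stereoisomers in total.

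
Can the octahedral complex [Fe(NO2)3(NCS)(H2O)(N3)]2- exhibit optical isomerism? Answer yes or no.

yes

An octahedron has six vertices in three trans pairs; every non-trans pair is cis.
Systematic placement gives 4 geometric isomers: NO2 mer (3 arrangements); NO2 fac (chiral).
One of these lacks any improper symmetry element and so occurs as an enantiomeric pair, giving 4 + 1 = 5 stereoisomers in total.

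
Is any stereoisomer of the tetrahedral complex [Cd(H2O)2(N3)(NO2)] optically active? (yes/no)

In a tetrahedral complex all four positions are equivalent and every pair of ligands is adjacent — there is no cis/trans distinction.
Only one geometric arrangement is possible.

no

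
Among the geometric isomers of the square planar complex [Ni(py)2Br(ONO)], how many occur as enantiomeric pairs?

A square has two trans pairs of vertices; adjacent vertices are cis.
Working through the distinct placements yields 2 geometric isomers: py cis; py trans.
Each arrangement has an internal mirror plane or centre of symmetry, so none is chiral.

0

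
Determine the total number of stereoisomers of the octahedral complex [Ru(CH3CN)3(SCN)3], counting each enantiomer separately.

The distinct arrangements are (2 in all): CH3CN mer; CH3CN fac.
Each arrangement has an internal mirror plane or centre of symmetry, so none is chiral.

2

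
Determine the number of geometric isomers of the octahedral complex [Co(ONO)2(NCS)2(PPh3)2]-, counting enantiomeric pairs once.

5

In an octahedral complex each vertex has one trans partner and four cis neighbours.
The distinct arrangements are (5 in all): ONO trans, NCS trans, PPh3 trans; ONO cis, NCS trans, PPh3 cis; ONO cis, NCS cis, PPh3 trans; ONO cis, NCS cis, PPh3 cis (chiral); ONO trans, NCS cis, PPh3 cis.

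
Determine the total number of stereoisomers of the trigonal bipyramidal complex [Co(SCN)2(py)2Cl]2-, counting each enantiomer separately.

6

A trigonal bipyramid has two axial and three equatorial sites, which are chemically inequivalent.
Systematic enumeration (placing each ligand type in turn and discarding arrangements equivalent by rotation or reflection) gives 5 geometric isomers.
One of these lacks any improper symmetry element and so occurs as an enantiomeric pair, giving 5 + 1 = 6 stereoisomers in total.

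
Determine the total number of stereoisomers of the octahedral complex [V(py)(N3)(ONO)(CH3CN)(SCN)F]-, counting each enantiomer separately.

The six octahedral sites form three mutually perpendicular trans pairs.
Placing the ligands in turn and identifying arrangements related by rotation or reflection leaves 15 distinct geometric isomers.
Of these, 15 lack any improper symmetry element and so occur as enantiomeric pairs, giving 15 + 15 = 30 stereoisomers in total.

30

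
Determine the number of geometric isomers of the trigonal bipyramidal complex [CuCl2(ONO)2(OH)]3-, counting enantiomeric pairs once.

5

In a trigonal bipyramid the two axial positions differ from the three equatorial ones.
Exhaustive case analysis gives 5 geometric isomers.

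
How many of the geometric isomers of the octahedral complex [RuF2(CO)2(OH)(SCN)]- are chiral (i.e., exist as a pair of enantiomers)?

Working through the distinct placements yields 6 geometric isomers: F trans, CO trans; F cis, CO trans; F cis, CO cis (3 arrangements, 2 chiral); F trans, CO cis.
Of these, 2 lack any improper symmetry element and so occur as enantiomeric pairs, giving 6 + 2 = 8 stereoisomers in total.

2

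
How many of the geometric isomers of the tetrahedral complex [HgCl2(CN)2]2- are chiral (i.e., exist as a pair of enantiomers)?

0

In a tetrahedral complex all four positions are equivalent and every pair of ligands is adjacent — there is no cis/trans distinction.
Only one geometric arrangement is possible.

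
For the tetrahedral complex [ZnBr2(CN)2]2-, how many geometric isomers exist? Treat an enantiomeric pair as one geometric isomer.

1

In a tetrahedral complex all four positions are equivalent and every pair of ligands is adjacent — there is no cis/trans distinction.
Only one geometric arrangement is possible.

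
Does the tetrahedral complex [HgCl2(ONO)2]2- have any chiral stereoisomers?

Only one geometric arrangement is possible.

no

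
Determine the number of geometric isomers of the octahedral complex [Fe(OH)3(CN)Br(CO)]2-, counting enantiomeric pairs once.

4

An octahedron has six vertices in three trans pairs; every non-trans pair is cis.
The distinct arrangements are (4 in all): OH mer (3 arrangements); OH fac (chiral).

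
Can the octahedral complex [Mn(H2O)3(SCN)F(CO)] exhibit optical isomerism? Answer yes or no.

An octahedron has six vertices in three trans pairs; every non-trans pair is cis.
The distinct arrangements are (4 in all): H2O mer (3 arrangements); H2O fac (chiral).
One of these lacks any improper symmetry element and so occurs as an enantiomeric pair, giving 4 + 1 = 5 stereoisomers in total.

yes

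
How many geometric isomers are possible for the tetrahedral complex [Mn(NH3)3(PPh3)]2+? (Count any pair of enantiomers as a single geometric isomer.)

All four vertices of a tetrahedron are equivalent and mutually adjacent, so cis/trans isomerism cannot arise.
Only one geometric arrangement is possible.

1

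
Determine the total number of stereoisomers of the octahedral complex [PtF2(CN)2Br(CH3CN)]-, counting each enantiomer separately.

There are 6 geometric isomers: F trans, CN trans; F cis, CN cis (3 arrangements, 2 chiral); F trans, CN cis; F cis, CN trans.
Of these, 2 lack any improper symmetry element and so occur as enantiomeric pairs, giving 6 + 2 = 8 stereoisomers in total.

8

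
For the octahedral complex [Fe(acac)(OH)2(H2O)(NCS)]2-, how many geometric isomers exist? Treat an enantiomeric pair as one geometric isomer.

In an octahedral complex each vertex has one trans partner and four cis neighbours.
Each acac is bidentate and must span two cis positions.
Systematic placement gives 4 geometric isomers: OH cis (3 arrangements, 2 chiral); OH trans.

4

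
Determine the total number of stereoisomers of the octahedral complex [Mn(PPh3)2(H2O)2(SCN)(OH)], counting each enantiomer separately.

Systematic placement gives 6 geometric isomers: PPh3 cis, H2O trans; PPh3 trans, H2O trans; PPh3 cis, H2O cis (3 arrangements, 2 chiral); PPh3 trans, H2O cis.
Of these, 2 lack any improper symmetry element and so occur as enantiomeric pairs, giving 6 + 2 = 8 stereoisomers in total.

8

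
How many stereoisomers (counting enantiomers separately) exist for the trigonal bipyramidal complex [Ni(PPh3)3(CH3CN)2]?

3

Working through the distinct placements yields 3 geometric isomers: CH3CN both axial; CH3CN one axial, one equatorial; CH3CN both equatorial.
Each arrangement has an internal mirror plane or centre of symmetry, so none is chiral.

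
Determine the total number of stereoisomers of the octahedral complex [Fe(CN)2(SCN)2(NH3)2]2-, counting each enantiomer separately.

6

The six octahedral sites form three mutually perpendicular trans pairs.
Working through the distinct placements yields 5 geometric isomers: CN trans, SCN trans, NH3 trans; CN trans, SCN cis, NH3 cis; CN cis, SCN trans, NH3 cis; CN cis, SCN cis, NH3 cis (chiral); CN cis, SCN cis, NH3 trans.
One of these lacks any improper symmetry element and so occurs as an enantiomeric pair, giving 5 + 1 = 6 stereoisomers in total.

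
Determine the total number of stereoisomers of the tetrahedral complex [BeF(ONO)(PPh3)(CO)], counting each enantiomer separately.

2

All four vertices of a tetrahedron are equivalent and mutually adjacent, so cis/trans isomerism cannot arise.
Only one geometric arrangement is possible; it has no improper symmetry element, so it exists as a pair of enantiomers (2 stereoisomers).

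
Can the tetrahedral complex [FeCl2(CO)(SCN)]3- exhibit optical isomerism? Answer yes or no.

no

All four vertices of a tetrahedron are equivalent and mutually adjacent, so cis/trans isomerism cannot arise.
Only one geometric arrangement is possible.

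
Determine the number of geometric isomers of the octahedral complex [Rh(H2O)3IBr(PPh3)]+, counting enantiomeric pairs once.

4

The six octahedral sites form three mutually perpendicular trans pairs.
The distinct arrangements are (4 in all): H2O mer (3 arrangements); H2O fac (chiral).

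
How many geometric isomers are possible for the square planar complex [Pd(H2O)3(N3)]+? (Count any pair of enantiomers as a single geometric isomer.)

1

In a square planar complex each vertex has one trans partner and two cis neighbours.
Only one geometric arrangement is possible.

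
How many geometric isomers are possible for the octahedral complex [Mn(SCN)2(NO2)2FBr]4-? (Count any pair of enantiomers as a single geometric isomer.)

In an octahedral complex each vertex has one trans partner and four cis neighbours.
The distinct arrangements are (6 in all): SCN trans, NO2 trans; SCN cis, NO2 cis (3 arrangements, 2 chiral); SCN trans, NO2 cis; SCN cis, NO2 trans.

6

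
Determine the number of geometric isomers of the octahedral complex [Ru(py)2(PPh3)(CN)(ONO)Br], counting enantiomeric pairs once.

The six octahedral sites form three mutually perpendicular trans pairs.
Systematic enumeration (placing each ligand type in turn and discarding arrangements equivalent by rotation or reflection) gives 9 geometric isomers.

9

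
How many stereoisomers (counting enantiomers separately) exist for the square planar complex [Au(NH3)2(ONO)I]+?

2

In a square planar complex each vertex has one trans partner and two cis neighbours.
Systematic placement gives 2 geometric isomers: NH3 cis; NH3 trans.
Each arrangement has an internal mirror plane or centre of symmetry, so none is chiral.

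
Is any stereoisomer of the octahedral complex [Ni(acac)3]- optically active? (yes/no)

yes

An octahedron has six vertices in three trans pairs; every non-trans pair is cis.
Each acac is bidentate and must span two cis positions.
Only one geometric arrangement is possible; it has no improper symmetry element, so it exists as a pair of enantiomers (2 stereoisomers).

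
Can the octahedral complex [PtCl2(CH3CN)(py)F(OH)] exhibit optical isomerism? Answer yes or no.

Placing the ligands in turn and identifying arrangements related by rotation or reflection leaves 9 distinct geometric isomers.
Of these, 6 lack any improper symmetry element and so occur as enantiomeric pairs, giving 9 + 6 = 15 stereoisomers in total.

yes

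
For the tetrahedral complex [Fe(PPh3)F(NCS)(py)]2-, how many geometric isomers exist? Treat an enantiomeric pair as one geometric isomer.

All four vertices of a tetrahedron are equivalent and mutually adjacent, so cis/trans isomerism cannot arise.
Only one geometric arrangement is possible; it has no improper symmetry element, so it exists as a pair of enantiomers (2 stereoisomers).

1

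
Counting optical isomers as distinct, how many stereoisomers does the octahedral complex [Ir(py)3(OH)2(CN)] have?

Systematic placement gives 3 geometric isomers: py mer, OH cis; py mer, OH trans; py fac, OH cis.
Each arrangement has an internal mirror plane or centre of symmetry, so none is chiral.

3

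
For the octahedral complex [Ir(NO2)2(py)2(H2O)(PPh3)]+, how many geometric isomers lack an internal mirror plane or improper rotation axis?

The six octahedral sites form three mutually perpendicular trans pairs.
The distinct arrangements are (6 in all): NO2 cis, py trans; NO2 cis, py cis (3 arrangements, 2 chiral); NO2 trans, py trans; NO2 trans, py cis.
Of these, 2 lack any improper symmetry element and so occur as enantiomeric pairs, giving 6 + 2 = 8 stereoisomers in total.

2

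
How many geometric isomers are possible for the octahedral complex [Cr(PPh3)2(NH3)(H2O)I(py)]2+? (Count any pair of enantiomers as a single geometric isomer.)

Systematic enumeration (placing each ligand type in turn and discarding arrangements equivalent by rotation or reflection) gives 9 geometric isomers.

9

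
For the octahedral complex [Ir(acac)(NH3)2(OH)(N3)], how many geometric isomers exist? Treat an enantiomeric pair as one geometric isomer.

An octahedron has six vertices in three trans pairs; every non-trans pair is cis.
Each acac is bidentate and must span two cis positions.
There are 4 geometric isomers: NH3 cis (3 arrangements, 2 chiral); NH3 trans.

4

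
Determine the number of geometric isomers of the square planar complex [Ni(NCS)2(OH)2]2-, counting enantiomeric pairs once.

2

The distinct arrangements are (2 in all): NCS cis; NCS trans.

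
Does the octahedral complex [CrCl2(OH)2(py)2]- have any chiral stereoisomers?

yes

An octahedron has six vertices in three trans pairs; every non-trans pair is cis.
Systematic placement gives 5 geometric isomers: Cl trans, OH trans, py trans; Cl trans, OH cis, py cis; Cl cis, OH cis, py trans; Cl cis, OH cis, py cis (chiral); Cl cis, OH trans, py cis.
One of these lacks any improper symmetry element and so occurs as an enantiomeric pair, giving 5 + 1 = 6 stereoisomers in total.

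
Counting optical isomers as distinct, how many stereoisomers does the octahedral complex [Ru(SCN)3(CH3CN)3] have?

2

In an octahedral complex each vertex has one trans partner and four cis neighbours.
Systematic placement gives 2 geometric isomers: SCN mer; SCN fac.
Each arrangement has an internal mirror plane or centre of symmetry, so none is chiral.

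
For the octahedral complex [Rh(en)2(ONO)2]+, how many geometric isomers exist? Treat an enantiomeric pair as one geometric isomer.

The six octahedral sites form three mutually perpendicular trans pairs.
Each en is bidentate and must span two cis positions.
The distinct arrangements are (2 in all): ONO trans; ONO cis (chiral).

2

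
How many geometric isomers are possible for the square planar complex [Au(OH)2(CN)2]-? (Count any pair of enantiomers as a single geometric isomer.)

2

A square has two trans pairs of vertices; adjacent vertices are cis.
There are 2 geometric isomers: OH cis; OH trans.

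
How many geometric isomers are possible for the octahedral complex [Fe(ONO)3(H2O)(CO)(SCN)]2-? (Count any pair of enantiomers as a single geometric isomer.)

4

There are 4 geometric isomers: ONO mer (3 arrangements); ONO fac (chiral).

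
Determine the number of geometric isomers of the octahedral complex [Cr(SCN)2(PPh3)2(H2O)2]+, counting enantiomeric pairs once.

Systematic placement gives 5 geometric isomers: SCN trans, PPh3 trans, H2O trans; SCN cis, PPh3 cis, H2O trans; SCN trans, PPh3 cis, H2O cis; SCN cis, PPh3 cis, H2O cis (chiral); SCN cis, PPh3 trans, H2O cis.

5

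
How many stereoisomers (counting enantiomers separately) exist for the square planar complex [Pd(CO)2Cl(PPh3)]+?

A square has two trans pairs of vertices; adjacent vertices are cis.
There are 2 geometric isomers: CO cis; CO trans.
Each arrangement has an internal mirror plane or centre of symmetry, so none is chiral.

2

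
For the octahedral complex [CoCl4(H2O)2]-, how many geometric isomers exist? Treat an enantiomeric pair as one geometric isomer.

2

Systematic placement gives 2 geometric isomers: H2O trans; H2O cis.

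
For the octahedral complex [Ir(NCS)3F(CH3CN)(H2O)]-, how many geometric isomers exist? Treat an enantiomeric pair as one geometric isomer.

4

The six octahedral sites form three mutually perpendicular trans pairs.
The distinct arrangements are (4 in all): NCS mer (3 arrangements); NCS fac (chiral).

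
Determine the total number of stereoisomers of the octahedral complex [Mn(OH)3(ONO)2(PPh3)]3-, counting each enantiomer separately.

The distinct arrangements are (3 in all): OH mer, ONO cis; OH mer, ONO trans; OH fac, ONO cis.
Each arrangement has an internal mirror plane or centre of symmetry, so none is chiral.

3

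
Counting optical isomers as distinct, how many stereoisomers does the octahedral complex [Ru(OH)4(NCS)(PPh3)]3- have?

There are 2 geometric isomers: NCS and PPh3 mutually cis; NCS and PPh3 mutually trans.
Each arrangement has an internal mirror plane or centre of symmetry, so none is chiral.

2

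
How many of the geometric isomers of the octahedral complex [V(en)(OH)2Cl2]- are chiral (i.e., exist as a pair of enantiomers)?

1

Each en is bidentate and must span two cis positions.
Systematic placement gives 3 geometric isomers: OH cis, Cl trans; OH cis, Cl cis (chiral); OH trans, Cl cis.
One of these lacks any improper symmetry element and so occurs as an enantiomeric pair, giving 3 + 1 = 4 stereoisomers in total.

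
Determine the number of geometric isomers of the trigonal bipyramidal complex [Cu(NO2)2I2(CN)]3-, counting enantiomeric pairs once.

In a trigonal bipyramid the two axial positions differ from the three equatorial ones.
Placing the ligands in turn and identifying arrangements related by rotation or reflection leaves 5 distinct geometric isomers.

5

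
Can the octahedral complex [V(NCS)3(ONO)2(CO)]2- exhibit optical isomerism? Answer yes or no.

An octahedron has six vertices in three trans pairs; every non-trans pair is cis.
Working through the distinct placements yields 3 geometric isomers: NCS mer, ONO trans; NCS fac, ONO cis; NCS mer, ONO cis.
Each arrangement has an internal mirror plane or centre of symmetry, so none is chiral.

no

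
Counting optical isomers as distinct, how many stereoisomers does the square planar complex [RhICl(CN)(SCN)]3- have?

In a square planar complex each vertex has one trans partner and two cis neighbours.
The distinct arrangements are (3 in all): (CN/I trans, Cl/SCN trans); (CN/SCN trans, Cl/I trans); (CN/Cl trans, I/SCN trans).
Each arrangement has an internal mirror plane or centre of symmetry, so none is chiral.

3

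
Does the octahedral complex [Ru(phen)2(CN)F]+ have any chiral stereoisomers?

yes

The six octahedral sites form three mutually perpendicular trans pairs.
Each phen is bidentate and must span two cis positions.
Systematic placement gives 2 geometric isomers: CN and F mutually trans; CN and F mutually cis (chiral).
One of these lacks any improper symmetry element and so occurs as an enantiomeric pair, giving 2 + 1 = 3 stereoisomers in total.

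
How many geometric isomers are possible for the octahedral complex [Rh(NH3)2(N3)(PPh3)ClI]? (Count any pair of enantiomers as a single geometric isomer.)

9

Placing the ligands in turn and identifying arrangements related by rotation or reflection leaves 9 distinct geometric isomers.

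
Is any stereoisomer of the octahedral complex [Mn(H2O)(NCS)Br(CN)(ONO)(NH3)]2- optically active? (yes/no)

yes

The six octahedral sites form three mutually perpendicular trans pairs.
Placing the ligands in turn and identifying arrangements related by rotation or reflection leaves 15 distinct geometric isomers.
Of these, 15 lack any improper symmetry element and so occur as enantiomeric pairs, giving 15 + 15 = 30 stereoisomers in total.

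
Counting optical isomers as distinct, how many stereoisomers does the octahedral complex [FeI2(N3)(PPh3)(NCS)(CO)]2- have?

An octahedron has six vertices in three trans pairs; every non-trans pair is cis.
Exhaustive case analysis gives 9 geometric isomers.
Of these, 6 lack any improper symmetry element and so occur as enantiomeric pairs, giving 9 + 6 = 15 stereoisomers in total.

15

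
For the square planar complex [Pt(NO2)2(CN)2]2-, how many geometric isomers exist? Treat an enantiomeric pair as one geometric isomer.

2

In a square planar complex each vertex has one trans partner and two cis neighbours.
Working through the distinct placements yields 2 geometric isomers: NO2 cis; NO2 trans.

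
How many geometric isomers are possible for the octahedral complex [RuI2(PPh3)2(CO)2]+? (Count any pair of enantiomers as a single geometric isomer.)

An octahedron has six vertices in three trans pairs; every non-trans pair is cis.
Working through the distinct placements yields 5 geometric isomers: I trans, PPh3 trans, CO trans; I cis, PPh3 cis, CO trans; I cis, PPh3 trans, CO cis; I cis, PPh3 cis, CO cis (chiral); I trans, PPh3 cis, CO cis.

5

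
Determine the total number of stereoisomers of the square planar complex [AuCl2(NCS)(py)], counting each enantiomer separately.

2

A square has two trans pairs of vertices; adjacent vertices are cis.
The distinct arrangements are (2 in all): Cl cis; Cl trans.
Each arrangement has an internal mirror plane or centre of symmetry, so none is chiral.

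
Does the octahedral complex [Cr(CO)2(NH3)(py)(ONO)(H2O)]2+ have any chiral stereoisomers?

An octahedron has six vertices in three trans pairs; every non-trans pair is cis.
Exhaustive case analysis gives 9 geometric isomers.
Of these, 6 lack any improper symmetry element and so occur as enantiomeric pairs, giving 9 + 6 = 15 stereoisomers in total.

yes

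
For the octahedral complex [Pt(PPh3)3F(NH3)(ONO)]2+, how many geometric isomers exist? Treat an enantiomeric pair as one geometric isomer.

4

An octahedron has six vertices in three trans pairs; every non-trans pair is cis.
Working through the distinct placements yields 4 geometric isomers: PPh3 mer (3 arrangements); PPh3 fac (chiral).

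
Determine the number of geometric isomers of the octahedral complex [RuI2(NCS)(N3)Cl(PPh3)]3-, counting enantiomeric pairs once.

9

An octahedron has six vertices in three trans pairs; every non-trans pair is cis.
Placing the ligands in turn and identifying arrangements related by rotation or reflection leaves 9 distinct geometric isomers.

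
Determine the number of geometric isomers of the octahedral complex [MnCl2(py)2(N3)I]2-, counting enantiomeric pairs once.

The six octahedral sites form three mutually perpendicular trans pairs.
Systematic placement gives 6 geometric isomers: Cl trans, py trans; Cl trans, py cis; Cl cis, py trans; Cl cis, py cis (3 arrangements, 2 chiral).

6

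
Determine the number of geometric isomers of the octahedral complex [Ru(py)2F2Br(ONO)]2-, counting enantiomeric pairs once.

6

An octahedron has six vertices in three trans pairs; every non-trans pair is cis.
The distinct arrangements are (6 in all): py trans, F cis; py cis, F cis (3 arrangements, 2 chiral); py trans, F trans; py cis, F trans.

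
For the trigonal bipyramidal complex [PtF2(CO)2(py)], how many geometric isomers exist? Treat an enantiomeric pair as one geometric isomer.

A trigonal bipyramid has two axial and three equatorial sites, which are chemically inequivalent.
Exhaustive case analysis gives 5 geometric isomers.

5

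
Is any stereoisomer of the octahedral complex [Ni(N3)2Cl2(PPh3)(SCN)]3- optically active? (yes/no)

yes

The six octahedral sites form three mutually perpendicular trans pairs.
There are 6 geometric isomers: N3 trans, Cl trans; N3 cis, Cl trans; N3 cis, Cl cis (3 arrangements, 2 chiral); N3 trans, Cl cis.
Of these, 2 lack any improper symmetry element and so occur as enantiomeric pairs, giving 6 + 2 = 8 stereoisomers in total.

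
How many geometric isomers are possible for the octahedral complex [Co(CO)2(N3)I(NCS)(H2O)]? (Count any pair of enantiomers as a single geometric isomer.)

In an octahedral complex each vertex has one trans partner and four cis neighbours.
Exhaustive case analysis gives 9 geometric isomers.

9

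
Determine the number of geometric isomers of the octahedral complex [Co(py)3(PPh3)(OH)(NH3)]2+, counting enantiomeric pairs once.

4

An octahedron has six vertices in three trans pairs; every non-trans pair is cis.
Working through the distinct placements yields 4 geometric isomers: py mer (3 arrangements); py fac (chiral).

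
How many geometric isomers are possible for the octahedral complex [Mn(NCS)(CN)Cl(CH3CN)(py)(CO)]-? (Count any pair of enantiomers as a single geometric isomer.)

In an octahedral complex each vertex has one trans partner and four cis neighbours.
Exhaustive case analysis gives 15 geometric isomers.

15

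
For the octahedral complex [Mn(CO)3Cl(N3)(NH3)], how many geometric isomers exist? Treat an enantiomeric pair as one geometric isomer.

4

The six octahedral sites form three mutually perpendicular trans pairs.
Working through the distinct placements yields 4 geometric isomers: CO mer (3 arrangements); CO fac (chiral).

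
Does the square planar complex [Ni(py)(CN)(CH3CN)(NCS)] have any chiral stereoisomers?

no

The distinct arrangements are (3 in all): (CH3CN/NCS trans, CN/py trans); (CH3CN/py trans, CN/NCS trans); (CH3CN/CN trans, NCS/py trans).
Each arrangement has an internal mirror plane or centre of symmetry, so none is chiral.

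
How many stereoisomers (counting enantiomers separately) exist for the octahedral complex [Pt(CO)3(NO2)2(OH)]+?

Working through the distinct placements yields 3 geometric isomers: CO mer, NO2 cis; CO mer, NO2 trans; CO fac, NO2 cis.
Each arrangement has an internal mirror plane or centre of symmetry, so none is chiral.

3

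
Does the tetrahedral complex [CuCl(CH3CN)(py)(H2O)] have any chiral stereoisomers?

yes

In a tetrahedral complex all four positions are equivalent and every pair of ligands is adjacent — there is no cis/trans distinction.
Only one geometric arrangement is possible; it has no improper symmetry element, so it exists as a pair of enantiomers (2 stereoisomers).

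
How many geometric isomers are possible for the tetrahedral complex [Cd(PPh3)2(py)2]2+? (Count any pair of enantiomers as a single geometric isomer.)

Only one geometric arrangement is possible.

1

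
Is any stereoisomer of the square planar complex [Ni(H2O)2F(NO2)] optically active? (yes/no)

In a square planar complex each vertex has one trans partner and two cis neighbours.
The distinct arrangements are (2 in all): H2O cis; H2O trans.
Each arrangement has an internal mirror plane or centre of symmetry, so none is chiral.

no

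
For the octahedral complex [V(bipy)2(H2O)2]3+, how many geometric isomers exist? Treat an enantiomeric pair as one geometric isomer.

2

In an octahedral complex each vertex has one trans partner and four cis neighbours.
Each bipy is bidentate and must span two cis positions.
There are 2 geometric isomers: H2O trans; H2O cis (chiral).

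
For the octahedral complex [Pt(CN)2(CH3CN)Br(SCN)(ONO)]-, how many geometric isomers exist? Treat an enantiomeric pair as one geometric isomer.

9

Exhaustive case analysis gives 9 geometric isomers.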